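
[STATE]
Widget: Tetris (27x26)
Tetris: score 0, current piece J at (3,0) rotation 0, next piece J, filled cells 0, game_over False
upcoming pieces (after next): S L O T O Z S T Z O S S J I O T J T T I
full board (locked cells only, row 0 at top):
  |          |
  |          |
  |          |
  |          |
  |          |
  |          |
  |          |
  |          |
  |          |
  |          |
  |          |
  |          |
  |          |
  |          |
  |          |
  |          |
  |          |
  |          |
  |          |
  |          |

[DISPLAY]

   █      │Next:           
   ███    │█               
          │███             
          │                
          │                
          │                
          │Score:          
          │0               
          │                
          │                
          │                
          │                
          │                
          │                
          │                
          │                
          │                
          │                
          │                
          │                
          │                
          │                
          │                
          │                
          │                
          │                


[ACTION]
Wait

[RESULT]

          │Next:           
   █      │█               
   ███    │███             
          │                
          │                
          │                
          │Score:          
          │0               
          │                
          │                
          │                
          │                
          │                
          │                
          │                
          │                
          │                
          │                
          │                
          │                
          │                
          │                
          │                
          │                
          │                
          │                


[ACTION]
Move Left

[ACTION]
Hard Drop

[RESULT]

   █      │Next:           
   ███    │ ░░             
          │░░              
          │                
          │                
          │                
          │Score:          
          │0               
          │                
          │                
          │                
          │                
          │                
          │                
          │                
          │                
          │                
          │                
  █       │                
  ███     │                
          │                
          │                
          │                
          │                
          │                
          │                


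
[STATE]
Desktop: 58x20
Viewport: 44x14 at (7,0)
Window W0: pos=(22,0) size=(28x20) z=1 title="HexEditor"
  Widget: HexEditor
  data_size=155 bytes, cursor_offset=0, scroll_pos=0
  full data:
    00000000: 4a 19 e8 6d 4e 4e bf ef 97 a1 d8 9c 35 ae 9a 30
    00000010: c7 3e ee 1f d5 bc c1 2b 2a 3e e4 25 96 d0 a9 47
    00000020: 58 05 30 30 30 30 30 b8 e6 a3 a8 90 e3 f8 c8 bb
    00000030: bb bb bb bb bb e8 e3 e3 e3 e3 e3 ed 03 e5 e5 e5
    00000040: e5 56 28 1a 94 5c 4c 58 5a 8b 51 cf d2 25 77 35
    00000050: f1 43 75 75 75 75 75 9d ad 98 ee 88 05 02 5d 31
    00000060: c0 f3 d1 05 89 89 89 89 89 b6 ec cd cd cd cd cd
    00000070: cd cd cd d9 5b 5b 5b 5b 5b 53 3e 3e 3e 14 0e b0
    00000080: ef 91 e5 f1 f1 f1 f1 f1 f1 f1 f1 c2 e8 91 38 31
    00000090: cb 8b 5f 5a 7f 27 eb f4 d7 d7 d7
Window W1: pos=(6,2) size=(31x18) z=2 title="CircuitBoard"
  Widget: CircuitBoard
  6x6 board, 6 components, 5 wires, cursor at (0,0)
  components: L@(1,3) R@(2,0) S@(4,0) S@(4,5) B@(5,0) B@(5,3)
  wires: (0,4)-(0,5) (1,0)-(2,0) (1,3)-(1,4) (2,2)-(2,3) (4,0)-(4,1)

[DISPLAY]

               ┏━━━━━━━━━━━━━━━━━━━━━━━━━━┓ 
               ┃ HexEditor                ┃ 
━━━━━━━━━━━━━━━━━━━━━━━━━━━━━┓────────────┨ 
 CircuitBoard                ┃9 e8 6d 4e 4┃ 
─────────────────────────────┨e ee 1f d5 b┃ 
   0 1 2 3 4 5               ┃5 30 30 30 3┃ 
0  [.]              · ─ ·    ┃b bb bb bb e┃ 
                             ┃6 28 1a 94 5┃ 
1   ·           L ─ ·        ┃3 75 75 75 7┃ 
    │                        ┃3 d1 05 89 8┃ 
2   R       · ─ ·            ┃d cd d9 5b 5┃ 
                             ┃1 e5 f1 f1 f┃ 
3                            ┃b 5f 5a 7f 2┃ 
                             ┃            ┃ 


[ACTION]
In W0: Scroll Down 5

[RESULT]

               ┏━━━━━━━━━━━━━━━━━━━━━━━━━━┓ 
               ┃ HexEditor                ┃ 
━━━━━━━━━━━━━━━━━━━━━━━━━━━━━┓────────────┨ 
 CircuitBoard                ┃3 75 75 75 7┃ 
─────────────────────────────┨3 d1 05 89 8┃ 
   0 1 2 3 4 5               ┃d cd d9 5b 5┃ 
0  [.]              · ─ ·    ┃1 e5 f1 f1 f┃ 
                             ┃b 5f 5a 7f 2┃ 
1   ·           L ─ ·        ┃            ┃ 
    │                        ┃            ┃ 
2   R       · ─ ·            ┃            ┃ 
                             ┃            ┃ 
3                            ┃            ┃ 
                             ┃            ┃ 


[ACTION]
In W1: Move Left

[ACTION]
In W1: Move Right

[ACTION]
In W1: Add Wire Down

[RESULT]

               ┏━━━━━━━━━━━━━━━━━━━━━━━━━━┓ 
               ┃ HexEditor                ┃ 
━━━━━━━━━━━━━━━━━━━━━━━━━━━━━┓────────────┨ 
 CircuitBoard                ┃3 75 75 75 7┃ 
─────────────────────────────┨3 d1 05 89 8┃ 
   0 1 2 3 4 5               ┃d cd d9 5b 5┃ 
0      [.]          · ─ ·    ┃1 e5 f1 f1 f┃ 
        │                    ┃b 5f 5a 7f 2┃ 
1   ·   ·       L ─ ·        ┃            ┃ 
    │                        ┃            ┃ 
2   R       · ─ ·            ┃            ┃ 
                             ┃            ┃ 
3                            ┃            ┃ 
                             ┃            ┃ 


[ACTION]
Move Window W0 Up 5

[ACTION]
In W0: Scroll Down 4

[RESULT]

               ┏━━━━━━━━━━━━━━━━━━━━━━━━━━┓ 
               ┃ HexEditor                ┃ 
━━━━━━━━━━━━━━━━━━━━━━━━━━━━━┓────────────┨ 
 CircuitBoard                ┃b 5f 5a 7f 2┃ 
─────────────────────────────┨            ┃ 
   0 1 2 3 4 5               ┃            ┃ 
0      [.]          · ─ ·    ┃            ┃ 
        │                    ┃            ┃ 
1   ·   ·       L ─ ·        ┃            ┃ 
    │                        ┃            ┃ 
2   R       · ─ ·            ┃            ┃ 
                             ┃            ┃ 
3                            ┃            ┃ 
                             ┃            ┃ 


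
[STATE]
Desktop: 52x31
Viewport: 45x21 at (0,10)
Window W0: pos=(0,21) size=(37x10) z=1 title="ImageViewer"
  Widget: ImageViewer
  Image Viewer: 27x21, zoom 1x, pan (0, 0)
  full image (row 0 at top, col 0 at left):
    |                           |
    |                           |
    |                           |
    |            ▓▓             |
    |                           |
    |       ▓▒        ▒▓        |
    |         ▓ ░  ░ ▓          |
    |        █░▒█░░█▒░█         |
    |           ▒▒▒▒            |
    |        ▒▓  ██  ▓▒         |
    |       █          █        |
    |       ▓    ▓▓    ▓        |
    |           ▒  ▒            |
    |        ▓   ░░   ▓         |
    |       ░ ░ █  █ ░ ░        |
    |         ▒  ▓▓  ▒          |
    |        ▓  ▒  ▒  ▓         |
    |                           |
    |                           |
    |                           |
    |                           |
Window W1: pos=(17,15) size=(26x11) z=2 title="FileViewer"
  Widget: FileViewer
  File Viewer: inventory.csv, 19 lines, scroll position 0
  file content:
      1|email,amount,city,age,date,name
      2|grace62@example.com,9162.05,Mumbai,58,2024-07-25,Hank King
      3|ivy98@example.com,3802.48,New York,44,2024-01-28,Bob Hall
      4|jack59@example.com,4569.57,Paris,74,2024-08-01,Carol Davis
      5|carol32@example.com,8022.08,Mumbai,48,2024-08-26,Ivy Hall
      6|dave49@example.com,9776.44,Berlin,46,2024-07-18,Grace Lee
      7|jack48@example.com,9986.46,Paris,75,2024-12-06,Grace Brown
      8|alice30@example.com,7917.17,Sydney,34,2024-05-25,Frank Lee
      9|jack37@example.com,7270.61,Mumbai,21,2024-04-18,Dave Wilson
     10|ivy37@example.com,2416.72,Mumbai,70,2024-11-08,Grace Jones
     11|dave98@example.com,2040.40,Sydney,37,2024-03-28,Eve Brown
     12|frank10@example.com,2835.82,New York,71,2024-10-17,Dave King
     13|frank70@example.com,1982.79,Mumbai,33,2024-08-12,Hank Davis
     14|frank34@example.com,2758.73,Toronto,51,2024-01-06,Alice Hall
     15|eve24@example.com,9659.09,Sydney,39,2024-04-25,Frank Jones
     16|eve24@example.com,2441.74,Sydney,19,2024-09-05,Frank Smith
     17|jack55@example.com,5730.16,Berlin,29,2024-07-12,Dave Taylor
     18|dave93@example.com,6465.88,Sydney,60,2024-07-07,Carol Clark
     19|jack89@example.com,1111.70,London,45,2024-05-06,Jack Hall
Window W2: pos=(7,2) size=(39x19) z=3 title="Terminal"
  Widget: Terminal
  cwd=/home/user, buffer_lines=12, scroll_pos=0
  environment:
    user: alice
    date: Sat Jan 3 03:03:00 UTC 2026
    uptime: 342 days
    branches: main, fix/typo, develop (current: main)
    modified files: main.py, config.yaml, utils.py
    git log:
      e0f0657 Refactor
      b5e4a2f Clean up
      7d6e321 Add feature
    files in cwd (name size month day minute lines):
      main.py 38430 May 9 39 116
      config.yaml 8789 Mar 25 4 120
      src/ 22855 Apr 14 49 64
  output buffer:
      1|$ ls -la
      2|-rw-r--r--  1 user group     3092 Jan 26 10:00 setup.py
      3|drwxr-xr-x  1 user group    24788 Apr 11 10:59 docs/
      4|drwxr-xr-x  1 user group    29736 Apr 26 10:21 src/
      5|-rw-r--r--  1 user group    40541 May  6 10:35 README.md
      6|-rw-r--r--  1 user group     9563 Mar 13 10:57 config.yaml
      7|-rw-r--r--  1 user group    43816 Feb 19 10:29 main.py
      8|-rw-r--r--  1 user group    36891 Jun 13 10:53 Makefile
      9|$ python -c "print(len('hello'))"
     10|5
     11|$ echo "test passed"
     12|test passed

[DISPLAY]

       ┃-rw-r--r--  1 user group     9563 Mar
       ┃-rw-r--r--  1 user group    43816 Feb
       ┃-rw-r--r--  1 user group    36891 Jun
       ┃$ python -c "print(len('hello'))"    
       ┃5                                    
       ┃$ echo "test passed"                 
       ┃test passed                          
       ┃$ █                                  
       ┃                                     
       ┃                                     
       ┗━━━━━━━━━━━━━━━━━━━━━━━━━━━━━━━━━━━━━
┏━━━━━━━━━━━━━━━━┃jack59@example.com,4569░┃  
┃ ImageViewer    ┃carol32@example.com,802░┃  
┠────────────────┃dave49@example.com,9776░┃  
┃                ┃jack48@example.com,9986▼┃  
┃                ┗━━━━━━━━━━━━━━━━━━━━━━━━┛  
┃                                   ┃        
┃            ▓▓                     ┃        
┃                                   ┃        
┃       ▓▒        ▒▓                ┃        
┗━━━━━━━━━━━━━━━━━━━━━━━━━━━━━━━━━━━┛        


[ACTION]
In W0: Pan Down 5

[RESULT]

       ┃-rw-r--r--  1 user group     9563 Mar
       ┃-rw-r--r--  1 user group    43816 Feb
       ┃-rw-r--r--  1 user group    36891 Jun
       ┃$ python -c "print(len('hello'))"    
       ┃5                                    
       ┃$ echo "test passed"                 
       ┃test passed                          
       ┃$ █                                  
       ┃                                     
       ┃                                     
       ┗━━━━━━━━━━━━━━━━━━━━━━━━━━━━━━━━━━━━━
┏━━━━━━━━━━━━━━━━┃jack59@example.com,4569░┃  
┃ ImageViewer    ┃carol32@example.com,802░┃  
┠────────────────┃dave49@example.com,9776░┃  
┃       ▓▒       ┃jack48@example.com,9986▼┃  
┃         ▓ ░  ░ ┗━━━━━━━━━━━━━━━━━━━━━━━━┛  
┃        █░▒█░░█▒░█                 ┃        
┃           ▒▒▒▒                    ┃        
┃        ▒▓  ██  ▓▒                 ┃        
┃       █          █                ┃        
┗━━━━━━━━━━━━━━━━━━━━━━━━━━━━━━━━━━━┛        


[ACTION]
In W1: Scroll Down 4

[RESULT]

       ┃-rw-r--r--  1 user group     9563 Mar
       ┃-rw-r--r--  1 user group    43816 Feb
       ┃-rw-r--r--  1 user group    36891 Jun
       ┃$ python -c "print(len('hello'))"    
       ┃5                                    
       ┃$ echo "test passed"                 
       ┃test passed                          
       ┃$ █                                  
       ┃                                     
       ┃                                     
       ┗━━━━━━━━━━━━━━━━━━━━━━━━━━━━━━━━━━━━━
┏━━━━━━━━━━━━━━━━┃alice30@example.com,791░┃  
┃ ImageViewer    ┃jack37@example.com,7270░┃  
┠────────────────┃ivy37@example.com,2416.░┃  
┃       ▓▒       ┃dave98@example.com,2040▼┃  
┃         ▓ ░  ░ ┗━━━━━━━━━━━━━━━━━━━━━━━━┛  
┃        █░▒█░░█▒░█                 ┃        
┃           ▒▒▒▒                    ┃        
┃        ▒▓  ██  ▓▒                 ┃        
┃       █          █                ┃        
┗━━━━━━━━━━━━━━━━━━━━━━━━━━━━━━━━━━━┛        


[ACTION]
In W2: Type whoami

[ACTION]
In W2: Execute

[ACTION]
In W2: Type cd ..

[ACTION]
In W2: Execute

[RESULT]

       ┃-rw-r--r--  1 user group    36891 Jun
       ┃$ python -c "print(len('hello'))"    
       ┃5                                    
       ┃$ echo "test passed"                 
       ┃test passed                          
       ┃$ whoami                             
       ┃alice                                
       ┃$ cd ..                              
       ┃                                     
       ┃$ █                                  
       ┗━━━━━━━━━━━━━━━━━━━━━━━━━━━━━━━━━━━━━
┏━━━━━━━━━━━━━━━━┃alice30@example.com,791░┃  
┃ ImageViewer    ┃jack37@example.com,7270░┃  
┠────────────────┃ivy37@example.com,2416.░┃  
┃       ▓▒       ┃dave98@example.com,2040▼┃  
┃         ▓ ░  ░ ┗━━━━━━━━━━━━━━━━━━━━━━━━┛  
┃        █░▒█░░█▒░█                 ┃        
┃           ▒▒▒▒                    ┃        
┃        ▒▓  ██  ▓▒                 ┃        
┃       █          █                ┃        
┗━━━━━━━━━━━━━━━━━━━━━━━━━━━━━━━━━━━┛        


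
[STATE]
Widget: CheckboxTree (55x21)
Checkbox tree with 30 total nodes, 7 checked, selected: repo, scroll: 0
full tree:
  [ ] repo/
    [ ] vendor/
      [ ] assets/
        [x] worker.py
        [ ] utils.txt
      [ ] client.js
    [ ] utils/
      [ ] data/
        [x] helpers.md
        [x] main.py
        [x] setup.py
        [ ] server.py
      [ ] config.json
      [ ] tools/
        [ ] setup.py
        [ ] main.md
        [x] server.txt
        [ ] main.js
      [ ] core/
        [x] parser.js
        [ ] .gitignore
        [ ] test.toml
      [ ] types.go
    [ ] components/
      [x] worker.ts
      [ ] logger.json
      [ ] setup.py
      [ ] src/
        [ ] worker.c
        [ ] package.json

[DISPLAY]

>[-] repo/                                             
   [-] vendor/                                         
     [-] assets/                                       
       [x] worker.py                                   
       [ ] utils.txt                                   
     [ ] client.js                                     
   [-] utils/                                          
     [-] data/                                         
       [x] helpers.md                                  
       [x] main.py                                     
       [x] setup.py                                    
       [ ] server.py                                   
     [ ] config.json                                   
     [-] tools/                                        
       [ ] setup.py                                    
       [ ] main.md                                     
       [x] server.txt                                  
       [ ] main.js                                     
     [-] core/                                         
       [x] parser.js                                   
       [ ] .gitignore                                  


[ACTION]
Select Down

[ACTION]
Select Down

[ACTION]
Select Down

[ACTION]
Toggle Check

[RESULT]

 [-] repo/                                             
   [ ] vendor/                                         
     [ ] assets/                                       
>      [ ] worker.py                                   
       [ ] utils.txt                                   
     [ ] client.js                                     
   [-] utils/                                          
     [-] data/                                         
       [x] helpers.md                                  
       [x] main.py                                     
       [x] setup.py                                    
       [ ] server.py                                   
     [ ] config.json                                   
     [-] tools/                                        
       [ ] setup.py                                    
       [ ] main.md                                     
       [x] server.txt                                  
       [ ] main.js                                     
     [-] core/                                         
       [x] parser.js                                   
       [ ] .gitignore                                  


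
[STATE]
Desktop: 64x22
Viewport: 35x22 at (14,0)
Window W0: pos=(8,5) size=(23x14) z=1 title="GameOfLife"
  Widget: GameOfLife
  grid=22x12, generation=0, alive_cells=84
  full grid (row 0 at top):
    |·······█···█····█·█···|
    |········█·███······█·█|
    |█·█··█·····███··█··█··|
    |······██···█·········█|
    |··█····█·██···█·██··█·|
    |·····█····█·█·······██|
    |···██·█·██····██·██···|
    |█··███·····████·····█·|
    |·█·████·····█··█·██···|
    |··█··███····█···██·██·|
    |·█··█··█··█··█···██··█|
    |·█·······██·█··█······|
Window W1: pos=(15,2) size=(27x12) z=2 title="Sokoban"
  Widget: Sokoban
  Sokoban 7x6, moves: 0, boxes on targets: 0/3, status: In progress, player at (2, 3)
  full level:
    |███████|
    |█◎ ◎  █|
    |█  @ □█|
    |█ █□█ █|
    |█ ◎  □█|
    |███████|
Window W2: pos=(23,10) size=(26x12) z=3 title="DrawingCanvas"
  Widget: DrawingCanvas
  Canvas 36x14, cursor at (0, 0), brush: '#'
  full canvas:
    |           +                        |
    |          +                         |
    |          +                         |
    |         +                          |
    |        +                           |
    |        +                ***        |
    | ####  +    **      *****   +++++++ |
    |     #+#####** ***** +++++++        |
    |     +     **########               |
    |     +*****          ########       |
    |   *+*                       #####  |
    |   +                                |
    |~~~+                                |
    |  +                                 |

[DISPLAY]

                                   
                                   
 ┏━━━━━━━━━━━━━━━━━━━━━━━━━┓       
 ┃ Sokoban                 ┃       
 ┠─────────────────────────┨       
━┃███████                  ┃       
O┃█◎ ◎  █                  ┃       
─┃█  @ □█                  ┃       
0┃█ █□█ █                  ┃       
·┃█ ◎  □█                  ┃       
█┃███████┏━━━━━━━━━━━━━━━━━━━━━━━━┓
·┃Moves: ┃ DrawingCanvas          ┃
·┃       ┠────────────────────────┨
█┗━━━━━━━┃+          +            ┃
·█·██····┃          +             ┃
█·····███┃          +             ┃
██·····█·┃         +              ┃
███····█·┃        +               ┃
━━━━━━━━━┃        +               ┃
         ┃ ####  +    **      ****┃
         ┃     #+#####** ***** +++┃
         ┗━━━━━━━━━━━━━━━━━━━━━━━━┛


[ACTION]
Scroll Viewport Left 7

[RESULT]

                                   
                                   
        ┏━━━━━━━━━━━━━━━━━━━━━━━━━┓
        ┃ Sokoban                 ┃
        ┠─────────────────────────┨
 ┏━━━━━━┃███████                  ┃
 ┃ GameO┃█◎ ◎  █                  ┃
 ┠──────┃█  @ □█                  ┃
 ┃Gen: 0┃█ █□█ █                  ┃
 ┃······┃█ ◎  □█                  ┃
 ┃█·█··█┃███████┏━━━━━━━━━━━━━━━━━━
 ┃······┃Moves: ┃ DrawingCanvas    
 ┃··█···┃       ┠──────────────────
 ┃·····█┗━━━━━━━┃+          +      
 ┃···██·█·██····┃          +       
 ┃█··███·····███┃          +       
 ┃·█·████·····█·┃         +        
 ┃··█··███····█·┃        +         
 ┗━━━━━━━━━━━━━━┃        +         
                ┃ ####  +    **    
                ┃     #+#####** ***
                ┗━━━━━━━━━━━━━━━━━━


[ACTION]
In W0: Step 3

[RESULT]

                                   
                                   
        ┏━━━━━━━━━━━━━━━━━━━━━━━━━┓
        ┃ Sokoban                 ┃
        ┠─────────────────────────┨
 ┏━━━━━━┃███████                  ┃
 ┃ GameO┃█◎ ◎  █                  ┃
 ┠──────┃█  @ □█                  ┃
 ┃Gen: 3┃█ █□█ █                  ┃
 ┃······┃█ ◎  □█                  ┃
 ┃······┃███████┏━━━━━━━━━━━━━━━━━━
 ┃······┃Moves: ┃ DrawingCanvas    
 ┃···███┃       ┠──────────────────
 ┃···█·█┗━━━━━━━┃+          +      
 ┃···█·██·██·█··┃          +       
 ┃··█···█···█··█┃          +       
 ┃·█··········█·┃         +        
 ┃█········██···┃        +         
 ┗━━━━━━━━━━━━━━┃        +         
                ┃ ####  +    **    
                ┃     #+#####** ***
                ┗━━━━━━━━━━━━━━━━━━


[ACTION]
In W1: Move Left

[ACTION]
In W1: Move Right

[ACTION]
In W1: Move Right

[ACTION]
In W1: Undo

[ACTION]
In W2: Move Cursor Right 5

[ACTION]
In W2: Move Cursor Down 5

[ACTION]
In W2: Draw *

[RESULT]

                                   
                                   
        ┏━━━━━━━━━━━━━━━━━━━━━━━━━┓
        ┃ Sokoban                 ┃
        ┠─────────────────────────┨
 ┏━━━━━━┃███████                  ┃
 ┃ GameO┃█◎ ◎  █                  ┃
 ┠──────┃█  @ □█                  ┃
 ┃Gen: 3┃█ █□█ █                  ┃
 ┃······┃█ ◎  □█                  ┃
 ┃······┃███████┏━━━━━━━━━━━━━━━━━━
 ┃······┃Moves: ┃ DrawingCanvas    
 ┃···███┃       ┠──────────────────
 ┃···█·█┗━━━━━━━┃           +      
 ┃···█·██·██·█··┃          +       
 ┃··█···█···█··█┃          +       
 ┃·█··········█·┃         +        
 ┃█········██···┃        +         
 ┗━━━━━━━━━━━━━━┃     *  +         
                ┃ ####  +    **    
                ┃     #+#####** ***
                ┗━━━━━━━━━━━━━━━━━━


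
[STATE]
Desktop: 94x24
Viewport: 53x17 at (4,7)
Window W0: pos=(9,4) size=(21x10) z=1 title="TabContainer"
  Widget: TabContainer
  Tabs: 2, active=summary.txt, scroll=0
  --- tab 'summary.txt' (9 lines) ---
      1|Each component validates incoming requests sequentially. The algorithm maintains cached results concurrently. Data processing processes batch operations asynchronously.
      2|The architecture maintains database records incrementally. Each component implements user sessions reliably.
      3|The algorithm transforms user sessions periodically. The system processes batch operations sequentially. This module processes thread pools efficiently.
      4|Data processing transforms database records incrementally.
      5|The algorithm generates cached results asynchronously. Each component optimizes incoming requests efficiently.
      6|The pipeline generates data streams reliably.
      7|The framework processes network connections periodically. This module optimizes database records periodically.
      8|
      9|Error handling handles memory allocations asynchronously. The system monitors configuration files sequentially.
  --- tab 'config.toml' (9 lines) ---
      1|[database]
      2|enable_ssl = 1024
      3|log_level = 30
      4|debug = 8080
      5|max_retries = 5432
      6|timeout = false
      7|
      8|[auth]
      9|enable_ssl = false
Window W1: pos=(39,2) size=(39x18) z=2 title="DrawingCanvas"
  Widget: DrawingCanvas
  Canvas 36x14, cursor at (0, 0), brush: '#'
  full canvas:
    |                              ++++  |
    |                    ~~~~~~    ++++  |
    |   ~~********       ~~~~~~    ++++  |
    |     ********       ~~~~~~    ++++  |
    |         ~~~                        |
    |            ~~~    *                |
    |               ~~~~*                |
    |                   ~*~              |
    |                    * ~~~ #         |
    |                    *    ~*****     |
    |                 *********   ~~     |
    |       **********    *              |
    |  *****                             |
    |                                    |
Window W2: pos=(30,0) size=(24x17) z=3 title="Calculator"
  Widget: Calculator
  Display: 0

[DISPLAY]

     ┃[summary.txt]│ conf┃┃│ 4 │ 5 │ 6 │ × │     ┃   
     ┃───────────────────┃┃├───┼───┼───┼───┤     ┃   
     ┃Each component vali┃┃│ 1 │ 2 │ 3 │ - │     ┃   
     ┃The architecture ma┃┃├───┼───┼───┼───┤     ┃~  
     ┃The algorithm trans┃┃│ 0 │ . │ = │ + │     ┃ ~~
     ┃Data processing tra┃┃├───┼───┼───┼───┤     ┃   
     ┗━━━━━━━━━━━━━━━━━━━┛┃│ C │ MC│ MR│ M+│     ┃   
                          ┃└───┴───┴───┴───┘     ┃   
                          ┃                      ┃   
                          ┗━━━━━━━━━━━━━━━━━━━━━━┛***
                                   ┃  *****          
                                   ┃                 
                                   ┗━━━━━━━━━━━━━━━━━
                                                     
                                                     
                                                     
                                                     


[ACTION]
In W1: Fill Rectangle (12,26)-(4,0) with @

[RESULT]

     ┃[summary.txt]│ conf┃┃│ 4 │ 5 │ 6 │ × │     ┃   
     ┃───────────────────┃┃├───┼───┼───┼───┤     ┃   
     ┃Each component vali┃┃│ 1 │ 2 │ 3 │ - │     ┃@@@
     ┃The architecture ma┃┃├───┼───┼───┼───┤     ┃@@@
     ┃The algorithm trans┃┃│ 0 │ . │ = │ + │     ┃@@@
     ┃Data processing tra┃┃├───┼───┼───┼───┤     ┃@@@
     ┗━━━━━━━━━━━━━━━━━━━┛┃│ C │ MC│ MR│ M+│     ┃@@@
                          ┃└───┴───┴───┴───┘     ┃@@@
                          ┃                      ┃@@@
                          ┗━━━━━━━━━━━━━━━━━━━━━━┛@@@
                                   ┃@@@@@@@@@@@@@@@@@
                                   ┃                 
                                   ┗━━━━━━━━━━━━━━━━━
                                                     
                                                     
                                                     
                                                     


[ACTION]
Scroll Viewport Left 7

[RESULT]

         ┃[summary.txt]│ conf┃┃│ 4 │ 5 │ 6 │ × │     
         ┃───────────────────┃┃├───┼───┼───┼───┤     
         ┃Each component vali┃┃│ 1 │ 2 │ 3 │ - │     
         ┃The architecture ma┃┃├───┼───┼───┼───┤     
         ┃The algorithm trans┃┃│ 0 │ . │ = │ + │     
         ┃Data processing tra┃┃├───┼───┼───┼───┤     
         ┗━━━━━━━━━━━━━━━━━━━┛┃│ C │ MC│ MR│ M+│     
                              ┃└───┴───┴───┴───┘     
                              ┃                      
                              ┗━━━━━━━━━━━━━━━━━━━━━━
                                       ┃@@@@@@@@@@@@@
                                       ┃             
                                       ┗━━━━━━━━━━━━━
                                                     
                                                     
                                                     
                                                     


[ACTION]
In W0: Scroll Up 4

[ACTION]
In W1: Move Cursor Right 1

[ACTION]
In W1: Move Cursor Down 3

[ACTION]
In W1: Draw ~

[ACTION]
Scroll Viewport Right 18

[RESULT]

.txt]│ conf┃┃│ 4 │ 5 │ 6 │ × │     ┃      ~~~~~~    +
───────────┃┃├───┼───┼───┼───┤     ┃      ~~~~~~    +
ponent vali┃┃│ 1 │ 2 │ 3 │ - │     ┃@@@@@@@@@@@@@    
itecture ma┃┃├───┼───┼───┼───┤     ┃@@@@@@@@@@@@@    
rithm trans┃┃│ 0 │ . │ = │ + │     ┃@@@@@@@@@@@@@    
cessing tra┃┃├───┼───┼───┼───┤     ┃@@@@@@@@@@@@@    
━━━━━━━━━━━┛┃│ C │ MC│ MR│ M+│     ┃@@@@@@@@@@@@@    
            ┃└───┴───┴───┴───┘     ┃@@@@@@@@@@@@@****
            ┃                      ┃@@@@@@@@@@@@@  ~~
            ┗━━━━━━━━━━━━━━━━━━━━━━┛@@@@@@@@@@@@@    
                     ┃@@@@@@@@@@@@@@@@@@@@@@@@@@@    
                     ┃                               
                     ┗━━━━━━━━━━━━━━━━━━━━━━━━━━━━━━━
                                                     
                                                     
                                                     
                                                     


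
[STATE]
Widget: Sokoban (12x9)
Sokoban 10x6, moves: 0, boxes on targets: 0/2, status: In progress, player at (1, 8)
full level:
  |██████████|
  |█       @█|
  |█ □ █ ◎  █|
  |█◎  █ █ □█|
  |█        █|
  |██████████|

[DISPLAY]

██████████  
█       @█  
█ □ █ ◎  █  
█◎  █ █ □█  
█        █  
██████████  
Moves: 0  0/
            
            


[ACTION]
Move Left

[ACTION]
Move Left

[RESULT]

██████████  
█     @  █  
█ □ █ ◎  █  
█◎  █ █ □█  
█        █  
██████████  
Moves: 2  0/
            
            


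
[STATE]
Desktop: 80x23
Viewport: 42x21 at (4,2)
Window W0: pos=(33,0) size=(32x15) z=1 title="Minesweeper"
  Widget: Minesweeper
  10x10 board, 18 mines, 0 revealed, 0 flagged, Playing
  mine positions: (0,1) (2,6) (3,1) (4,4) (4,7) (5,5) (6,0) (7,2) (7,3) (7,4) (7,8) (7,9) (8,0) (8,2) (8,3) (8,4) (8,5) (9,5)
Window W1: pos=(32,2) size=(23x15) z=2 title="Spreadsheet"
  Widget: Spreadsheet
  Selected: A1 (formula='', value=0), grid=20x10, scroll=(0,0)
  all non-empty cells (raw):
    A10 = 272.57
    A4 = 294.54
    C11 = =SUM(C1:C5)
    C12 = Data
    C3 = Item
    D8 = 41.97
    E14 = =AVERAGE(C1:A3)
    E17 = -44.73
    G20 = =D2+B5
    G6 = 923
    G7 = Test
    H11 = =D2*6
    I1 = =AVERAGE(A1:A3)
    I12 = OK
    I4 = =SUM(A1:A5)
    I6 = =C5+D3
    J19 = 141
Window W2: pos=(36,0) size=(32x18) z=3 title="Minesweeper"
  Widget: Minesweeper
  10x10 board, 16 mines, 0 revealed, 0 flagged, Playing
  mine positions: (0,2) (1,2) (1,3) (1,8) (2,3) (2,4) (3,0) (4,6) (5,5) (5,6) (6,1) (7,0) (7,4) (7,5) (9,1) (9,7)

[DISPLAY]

                            ┏━━━┠─────────
                            ┃ Sp┃■■■■■■■■■
                            ┠───┃■■■■■■■■■
                            ┃A1:┃■■■■■■■■■
                            ┃   ┃■■■■■■■■■
                            ┃---┃■■■■■■■■■
                            ┃  1┃■■■■■■■■■
                            ┃  2┃■■■■■■■■■
                            ┃  3┃■■■■■■■■■
                            ┃  4┃■■■■■■■■■
                            ┃  5┃■■■■■■■■■
                            ┃  6┃         
                            ┃  7┃         
                            ┃  8┃         
                            ┗━━━┃         
                                ┗━━━━━━━━━
                                          
                                          
                                          
                                          
                                          


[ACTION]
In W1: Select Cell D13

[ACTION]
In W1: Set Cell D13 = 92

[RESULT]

                            ┏━━━┠─────────
                            ┃ Sp┃■■■■■■■■■
                            ┠───┃■■■■■■■■■
                            ┃D13┃■■■■■■■■■
                            ┃   ┃■■■■■■■■■
                            ┃---┃■■■■■■■■■
                            ┃  1┃■■■■■■■■■
                            ┃  2┃■■■■■■■■■
                            ┃  3┃■■■■■■■■■
                            ┃  4┃■■■■■■■■■
                            ┃  5┃■■■■■■■■■
                            ┃  6┃         
                            ┃  7┃         
                            ┃  8┃         
                            ┗━━━┃         
                                ┗━━━━━━━━━
                                          
                                          
                                          
                                          
                                          


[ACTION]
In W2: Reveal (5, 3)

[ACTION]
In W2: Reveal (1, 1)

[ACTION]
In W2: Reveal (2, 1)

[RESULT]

                            ┏━━━┠─────────
                            ┃ Sp┃■■■■■■■■■
                            ┠───┃■2■■■■■■■
                            ┃D13┃■2■■■■■■■
                            ┃   ┃■1122■■■■
                            ┃---┃■1  1■■■■
                            ┃  1┃■11 1■■■■
                            ┃  2┃■■113■■■■
                            ┃  3┃■■■■■■■■■
                            ┃  4┃■■■■■■■■■
                            ┃  5┃■■■■■■■■■
                            ┃  6┃         
                            ┃  7┃         
                            ┃  8┃         
                            ┗━━━┃         
                                ┗━━━━━━━━━
                                          
                                          
                                          
                                          
                                          
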